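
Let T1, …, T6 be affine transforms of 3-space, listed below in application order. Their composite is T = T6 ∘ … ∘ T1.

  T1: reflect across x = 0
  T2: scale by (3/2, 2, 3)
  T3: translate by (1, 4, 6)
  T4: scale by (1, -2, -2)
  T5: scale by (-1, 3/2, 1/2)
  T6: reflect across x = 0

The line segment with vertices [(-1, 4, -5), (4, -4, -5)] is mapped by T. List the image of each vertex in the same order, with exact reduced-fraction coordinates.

image vertices: (5/2, -36, 9), (-5, 12, 9)

T1 reflect across x = 0: (-1, 4, -5) → (1, 4, -5); (4, -4, -5) → (-4, -4, -5)
T2 scale by (3/2, 2, 3): (1, 4, -5) → (3/2, 8, -15); (-4, -4, -5) → (-6, -8, -15)
T3 translate by (1, 4, 6): (3/2, 8, -15) → (5/2, 12, -9); (-6, -8, -15) → (-5, -4, -9)
T4 scale by (1, -2, -2): (5/2, 12, -9) → (5/2, -24, 18); (-5, -4, -9) → (-5, 8, 18)
T5 scale by (-1, 3/2, 1/2): (5/2, -24, 18) → (-5/2, -36, 9); (-5, 8, 18) → (5, 12, 9)
T6 reflect across x = 0: (-5/2, -36, 9) → (5/2, -36, 9); (5, 12, 9) → (-5, 12, 9)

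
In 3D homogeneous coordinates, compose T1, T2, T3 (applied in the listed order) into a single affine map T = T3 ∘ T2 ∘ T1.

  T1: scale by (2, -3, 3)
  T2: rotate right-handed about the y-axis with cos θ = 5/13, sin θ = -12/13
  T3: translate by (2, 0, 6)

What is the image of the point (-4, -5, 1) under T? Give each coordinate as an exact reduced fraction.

T1 scale by (2, -3, 3): (-4, -5, 1) → (-8, 15, 3)
T2 rotate right-handed about the y-axis with cos θ = 5/13, sin θ = -12/13: (-8, 15, 3) → (-76/13, 15, -81/13)
T3 translate by (2, 0, 6): (-76/13, 15, -81/13) → (-50/13, 15, -3/13)

T(p) = (-50/13, 15, -3/13)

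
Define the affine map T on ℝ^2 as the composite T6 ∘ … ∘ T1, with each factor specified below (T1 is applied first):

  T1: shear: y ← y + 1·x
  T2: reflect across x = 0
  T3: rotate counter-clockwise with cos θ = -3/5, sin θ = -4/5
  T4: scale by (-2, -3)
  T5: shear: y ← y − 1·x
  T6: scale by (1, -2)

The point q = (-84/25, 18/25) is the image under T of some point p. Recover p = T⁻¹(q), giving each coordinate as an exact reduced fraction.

p = (2, -7/5)

T1 = [1 0 0; 1 1 0; 0 0 1]
T2·T1 = [-1 0 0; 1 1 0; 0 0 1]
T3·…·T1 = [7/5 4/5 0; 1/5 -3/5 0; 0 0 1]
T4·…·T1 = [-14/5 -8/5 0; -3/5 9/5 0; 0 0 1]
T5·…·T1 = [-14/5 -8/5 0; 11/5 17/5 0; 0 0 1]
T6·…·T1 = [-14/5 -8/5 0; -22/5 -34/5 0; 0 0 1]
det M = 12; M⁻¹ = [-17/30 2/15 0; 11/30 -7/30 0; 0 0 1]
M⁻¹ · (-84/25, 18/25)ᵀ = (2, -7/5)ᵀ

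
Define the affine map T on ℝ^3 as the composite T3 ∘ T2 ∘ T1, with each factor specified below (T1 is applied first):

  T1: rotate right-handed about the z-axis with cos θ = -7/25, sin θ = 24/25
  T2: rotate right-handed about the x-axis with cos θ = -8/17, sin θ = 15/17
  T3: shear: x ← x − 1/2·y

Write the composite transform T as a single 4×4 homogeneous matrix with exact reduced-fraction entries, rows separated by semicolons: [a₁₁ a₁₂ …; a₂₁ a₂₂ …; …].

T = [-23/425 -436/425 15/34 0; -192/425 56/425 -15/17 0; 72/85 -21/85 -8/17 0; 0 0 0 1]

T1 = [-7/25 -24/25 0 0; 24/25 -7/25 0 0; 0 0 1 0; 0 0 0 1]
T2·T1 = [-7/25 -24/25 0 0; -192/425 56/425 -15/17 0; 72/85 -21/85 -8/17 0; 0 0 0 1]
T3·…·T1 = [-23/425 -436/425 15/34 0; -192/425 56/425 -15/17 0; 72/85 -21/85 -8/17 0; 0 0 0 1]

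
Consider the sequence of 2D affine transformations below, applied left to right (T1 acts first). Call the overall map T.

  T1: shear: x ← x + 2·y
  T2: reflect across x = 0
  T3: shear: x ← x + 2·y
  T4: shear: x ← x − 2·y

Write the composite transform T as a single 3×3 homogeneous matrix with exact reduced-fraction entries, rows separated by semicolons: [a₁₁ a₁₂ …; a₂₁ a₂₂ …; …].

T1 = [1 2 0; 0 1 0; 0 0 1]
T2·T1 = [-1 -2 0; 0 1 0; 0 0 1]
T3·…·T1 = [-1 0 0; 0 1 0; 0 0 1]
T4·…·T1 = [-1 -2 0; 0 1 0; 0 0 1]

T = [-1 -2 0; 0 1 0; 0 0 1]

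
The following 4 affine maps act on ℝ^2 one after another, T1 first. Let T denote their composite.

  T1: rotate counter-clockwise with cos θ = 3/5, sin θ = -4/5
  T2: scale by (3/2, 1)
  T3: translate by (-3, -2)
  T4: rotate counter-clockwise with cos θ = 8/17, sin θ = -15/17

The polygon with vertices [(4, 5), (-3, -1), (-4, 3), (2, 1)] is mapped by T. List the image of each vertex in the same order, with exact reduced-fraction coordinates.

image vertices: (99/85, -583/85), (-291/85, 1019/170), (21/17, 69/17), (-45/17, -24/17)

T1 rotate counter-clockwise with cos θ = 3/5, sin θ = -4/5: (4, 5) → (32/5, -1/5); (-3, -1) → (-13/5, 9/5); (-4, 3) → (0, 5); (2, 1) → (2, -1)
T2 scale by (3/2, 1): (32/5, -1/5) → (48/5, -1/5); (-13/5, 9/5) → (-39/10, 9/5); (0, 5) → (0, 5); (2, -1) → (3, -1)
T3 translate by (-3, -2): (48/5, -1/5) → (33/5, -11/5); (-39/10, 9/5) → (-69/10, -1/5); (0, 5) → (-3, 3); (3, -1) → (0, -3)
T4 rotate counter-clockwise with cos θ = 8/17, sin θ = -15/17: (33/5, -11/5) → (99/85, -583/85); (-69/10, -1/5) → (-291/85, 1019/170); (-3, 3) → (21/17, 69/17); (0, -3) → (-45/17, -24/17)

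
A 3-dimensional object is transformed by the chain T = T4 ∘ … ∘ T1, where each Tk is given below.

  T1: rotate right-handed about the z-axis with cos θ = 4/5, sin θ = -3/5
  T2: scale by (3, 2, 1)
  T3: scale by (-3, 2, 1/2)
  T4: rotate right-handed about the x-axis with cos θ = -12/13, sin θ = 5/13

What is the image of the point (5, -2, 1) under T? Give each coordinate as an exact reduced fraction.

T1 rotate right-handed about the z-axis with cos θ = 4/5, sin θ = -3/5: (5, -2, 1) → (14/5, -23/5, 1)
T2 scale by (3, 2, 1): (14/5, -23/5, 1) → (42/5, -46/5, 1)
T3 scale by (-3, 2, 1/2): (42/5, -46/5, 1) → (-126/5, -92/5, 1/2)
T4 rotate right-handed about the x-axis with cos θ = -12/13, sin θ = 5/13: (-126/5, -92/5, 1/2) → (-126/5, 2183/130, -98/13)

T(p) = (-126/5, 2183/130, -98/13)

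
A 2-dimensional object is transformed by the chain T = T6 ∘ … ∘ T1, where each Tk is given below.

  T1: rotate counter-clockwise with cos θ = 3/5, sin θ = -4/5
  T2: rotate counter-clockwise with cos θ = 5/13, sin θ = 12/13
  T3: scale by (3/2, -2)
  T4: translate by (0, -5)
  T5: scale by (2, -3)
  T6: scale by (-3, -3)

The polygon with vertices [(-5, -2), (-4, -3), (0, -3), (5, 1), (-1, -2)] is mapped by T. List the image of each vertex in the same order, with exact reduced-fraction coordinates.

T1 rotate counter-clockwise with cos θ = 3/5, sin θ = -4/5: (-5, -2) → (-23/5, 14/5); (-4, -3) → (-24/5, 7/5); (0, -3) → (-12/5, -9/5); (5, 1) → (19/5, -17/5); (-1, -2) → (-11/5, -2/5)
T2 rotate counter-clockwise with cos θ = 5/13, sin θ = 12/13: (-23/5, 14/5) → (-283/65, -206/65); (-24/5, 7/5) → (-204/65, -253/65); (-12/5, -9/5) → (48/65, -189/65); (19/5, -17/5) → (23/5, 11/5); (-11/5, -2/5) → (-31/65, -142/65)
T3 scale by (3/2, -2): (-283/65, -206/65) → (-849/130, 412/65); (-204/65, -253/65) → (-306/65, 506/65); (48/65, -189/65) → (72/65, 378/65); (23/5, 11/5) → (69/10, -22/5); (-31/65, -142/65) → (-93/130, 284/65)
T4 translate by (0, -5): (-849/130, 412/65) → (-849/130, 87/65); (-306/65, 506/65) → (-306/65, 181/65); (72/65, 378/65) → (72/65, 53/65); (69/10, -22/5) → (69/10, -47/5); (-93/130, 284/65) → (-93/130, -41/65)
T5 scale by (2, -3): (-849/130, 87/65) → (-849/65, -261/65); (-306/65, 181/65) → (-612/65, -543/65); (72/65, 53/65) → (144/65, -159/65); (69/10, -47/5) → (69/5, 141/5); (-93/130, -41/65) → (-93/65, 123/65)
T6 scale by (-3, -3): (-849/65, -261/65) → (2547/65, 783/65); (-612/65, -543/65) → (1836/65, 1629/65); (144/65, -159/65) → (-432/65, 477/65); (69/5, 141/5) → (-207/5, -423/5); (-93/65, 123/65) → (279/65, -369/65)

image vertices: (2547/65, 783/65), (1836/65, 1629/65), (-432/65, 477/65), (-207/5, -423/5), (279/65, -369/65)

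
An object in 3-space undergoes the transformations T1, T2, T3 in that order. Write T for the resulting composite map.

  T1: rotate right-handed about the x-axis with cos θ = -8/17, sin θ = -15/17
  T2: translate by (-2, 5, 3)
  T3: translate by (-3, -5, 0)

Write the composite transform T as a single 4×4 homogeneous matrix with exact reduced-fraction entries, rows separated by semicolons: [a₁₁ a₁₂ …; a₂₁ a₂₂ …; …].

T = [1 0 0 -5; 0 -8/17 15/17 0; 0 -15/17 -8/17 3; 0 0 0 1]

T1 = [1 0 0 0; 0 -8/17 15/17 0; 0 -15/17 -8/17 0; 0 0 0 1]
T2·T1 = [1 0 0 -2; 0 -8/17 15/17 5; 0 -15/17 -8/17 3; 0 0 0 1]
T3·…·T1 = [1 0 0 -5; 0 -8/17 15/17 0; 0 -15/17 -8/17 3; 0 0 0 1]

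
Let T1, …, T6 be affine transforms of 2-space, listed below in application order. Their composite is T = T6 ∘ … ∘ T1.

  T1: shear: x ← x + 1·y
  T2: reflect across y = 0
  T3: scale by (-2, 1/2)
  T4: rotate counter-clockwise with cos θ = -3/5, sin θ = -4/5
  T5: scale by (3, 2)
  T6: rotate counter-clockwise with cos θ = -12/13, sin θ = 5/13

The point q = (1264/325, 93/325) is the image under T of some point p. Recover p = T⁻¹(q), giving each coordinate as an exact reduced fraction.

p = (-3/2, 4/5)

T1 = [1 1 0; 0 1 0; 0 0 1]
T2·T1 = [1 1 0; 0 -1 0; 0 0 1]
T3·…·T1 = [-2 -2 0; 0 -1/2 0; 0 0 1]
T4·…·T1 = [6/5 4/5 0; 8/5 19/10 0; 0 0 1]
T5·…·T1 = [18/5 12/5 0; 16/5 19/5 0; 0 0 1]
T6·…·T1 = [-296/65 -239/65 0; -102/65 -168/65 0; 0 0 1]
det M = 6; M⁻¹ = [-28/65 239/390 0; 17/65 -148/195 0; 0 0 1]
M⁻¹ · (1264/325, 93/325)ᵀ = (-3/2, 4/5)ᵀ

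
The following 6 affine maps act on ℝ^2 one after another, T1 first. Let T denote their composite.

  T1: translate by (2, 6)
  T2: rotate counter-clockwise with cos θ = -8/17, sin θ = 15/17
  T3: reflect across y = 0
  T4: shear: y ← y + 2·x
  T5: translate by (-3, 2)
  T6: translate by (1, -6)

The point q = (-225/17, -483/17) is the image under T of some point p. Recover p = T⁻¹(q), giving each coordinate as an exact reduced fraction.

T1 = [1 0 2; 0 1 6; 0 0 1]
T2·T1 = [-8/17 -15/17 -106/17; 15/17 -8/17 -18/17; 0 0 1]
T3·…·T1 = [-8/17 -15/17 -106/17; -15/17 8/17 18/17; 0 0 1]
T4·…·T1 = [-8/17 -15/17 -106/17; -31/17 -22/17 -194/17; 0 0 1]
T5·…·T1 = [-8/17 -15/17 -157/17; -31/17 -22/17 -160/17; 0 0 1]
T6·…·T1 = [-8/17 -15/17 -140/17; -31/17 -22/17 -262/17; 0 0 1]
det M = -1; M⁻¹ = [22/17 -15/17 -50/17; -31/17 8/17 -132/17; 0 0 1]
M⁻¹ · (-225/17, -483/17)ᵀ = (5, 3)ᵀ

p = (5, 3)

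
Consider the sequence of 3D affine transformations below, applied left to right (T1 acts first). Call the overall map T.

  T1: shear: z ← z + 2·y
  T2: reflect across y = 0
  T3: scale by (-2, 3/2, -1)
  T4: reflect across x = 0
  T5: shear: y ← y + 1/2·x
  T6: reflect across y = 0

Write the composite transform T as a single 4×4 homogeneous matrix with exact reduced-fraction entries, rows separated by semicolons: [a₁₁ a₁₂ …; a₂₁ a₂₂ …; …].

T = [2 0 0 0; -1 3/2 0 0; 0 -2 -1 0; 0 0 0 1]

T1 = [1 0 0 0; 0 1 0 0; 0 2 1 0; 0 0 0 1]
T2·T1 = [1 0 0 0; 0 -1 0 0; 0 2 1 0; 0 0 0 1]
T3·…·T1 = [-2 0 0 0; 0 -3/2 0 0; 0 -2 -1 0; 0 0 0 1]
T4·…·T1 = [2 0 0 0; 0 -3/2 0 0; 0 -2 -1 0; 0 0 0 1]
T5·…·T1 = [2 0 0 0; 1 -3/2 0 0; 0 -2 -1 0; 0 0 0 1]
T6·…·T1 = [2 0 0 0; -1 3/2 0 0; 0 -2 -1 0; 0 0 0 1]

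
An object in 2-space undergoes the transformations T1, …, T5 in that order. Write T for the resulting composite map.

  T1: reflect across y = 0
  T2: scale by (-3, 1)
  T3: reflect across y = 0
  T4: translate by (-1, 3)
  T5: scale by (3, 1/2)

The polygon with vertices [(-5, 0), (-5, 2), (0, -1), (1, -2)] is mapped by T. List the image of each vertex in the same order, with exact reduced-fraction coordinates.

image vertices: (42, 3/2), (42, 5/2), (-3, 1), (-12, 1/2)

T1 reflect across y = 0: (-5, 0) → (-5, 0); (-5, 2) → (-5, -2); (0, -1) → (0, 1); (1, -2) → (1, 2)
T2 scale by (-3, 1): (-5, 0) → (15, 0); (-5, -2) → (15, -2); (0, 1) → (0, 1); (1, 2) → (-3, 2)
T3 reflect across y = 0: (15, 0) → (15, 0); (15, -2) → (15, 2); (0, 1) → (0, -1); (-3, 2) → (-3, -2)
T4 translate by (-1, 3): (15, 0) → (14, 3); (15, 2) → (14, 5); (0, -1) → (-1, 2); (-3, -2) → (-4, 1)
T5 scale by (3, 1/2): (14, 3) → (42, 3/2); (14, 5) → (42, 5/2); (-1, 2) → (-3, 1); (-4, 1) → (-12, 1/2)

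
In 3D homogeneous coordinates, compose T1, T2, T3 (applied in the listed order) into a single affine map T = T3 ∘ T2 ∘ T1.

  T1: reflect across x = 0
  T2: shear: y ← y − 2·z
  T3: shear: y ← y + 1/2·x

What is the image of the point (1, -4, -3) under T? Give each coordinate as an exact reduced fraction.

T(p) = (-1, 3/2, -3)

T1 reflect across x = 0: (1, -4, -3) → (-1, -4, -3)
T2 shear: y ← y − 2·z: (-1, -4, -3) → (-1, 2, -3)
T3 shear: y ← y + 1/2·x: (-1, 2, -3) → (-1, 3/2, -3)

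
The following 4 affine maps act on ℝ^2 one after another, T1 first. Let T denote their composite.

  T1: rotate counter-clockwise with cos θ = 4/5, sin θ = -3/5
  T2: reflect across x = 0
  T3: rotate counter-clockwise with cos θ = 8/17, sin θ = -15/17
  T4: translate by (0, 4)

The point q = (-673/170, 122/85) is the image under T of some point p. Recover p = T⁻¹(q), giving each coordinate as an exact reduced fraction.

p = (5/2, -4)

T1 = [4/5 3/5 0; -3/5 4/5 0; 0 0 1]
T2·T1 = [-4/5 -3/5 0; -3/5 4/5 0; 0 0 1]
T3·…·T1 = [-77/85 36/85 0; 36/85 77/85 0; 0 0 1]
T4·…·T1 = [-77/85 36/85 0; 36/85 77/85 4; 0 0 1]
det M = -1; M⁻¹ = [-77/85 36/85 -144/85; 36/85 77/85 -308/85; 0 0 1]
M⁻¹ · (-673/170, 122/85)ᵀ = (5/2, -4)ᵀ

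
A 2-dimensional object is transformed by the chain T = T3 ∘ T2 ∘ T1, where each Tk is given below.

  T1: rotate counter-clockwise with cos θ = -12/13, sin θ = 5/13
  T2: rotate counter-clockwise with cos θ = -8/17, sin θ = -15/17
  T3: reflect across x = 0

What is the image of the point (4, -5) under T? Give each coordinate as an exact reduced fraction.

T(p) = (-1384/221, -295/221)

T1 rotate counter-clockwise with cos θ = -12/13, sin θ = 5/13: (4, -5) → (-23/13, 80/13)
T2 rotate counter-clockwise with cos θ = -8/17, sin θ = -15/17: (-23/13, 80/13) → (1384/221, -295/221)
T3 reflect across x = 0: (1384/221, -295/221) → (-1384/221, -295/221)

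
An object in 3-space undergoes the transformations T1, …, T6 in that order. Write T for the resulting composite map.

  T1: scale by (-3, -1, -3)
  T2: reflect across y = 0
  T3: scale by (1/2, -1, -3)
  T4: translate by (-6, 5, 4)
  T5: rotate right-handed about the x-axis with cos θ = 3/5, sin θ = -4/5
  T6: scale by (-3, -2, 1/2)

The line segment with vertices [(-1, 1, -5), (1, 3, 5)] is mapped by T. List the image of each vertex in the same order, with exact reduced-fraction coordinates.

image vertices: (27/2, 304/5, -139/10), (45/2, -404/5, 139/10)

T1 scale by (-3, -1, -3): (-1, 1, -5) → (3, -1, 15); (1, 3, 5) → (-3, -3, -15)
T2 reflect across y = 0: (3, -1, 15) → (3, 1, 15); (-3, -3, -15) → (-3, 3, -15)
T3 scale by (1/2, -1, -3): (3, 1, 15) → (3/2, -1, -45); (-3, 3, -15) → (-3/2, -3, 45)
T4 translate by (-6, 5, 4): (3/2, -1, -45) → (-9/2, 4, -41); (-3/2, -3, 45) → (-15/2, 2, 49)
T5 rotate right-handed about the x-axis with cos θ = 3/5, sin θ = -4/5: (-9/2, 4, -41) → (-9/2, -152/5, -139/5); (-15/2, 2, 49) → (-15/2, 202/5, 139/5)
T6 scale by (-3, -2, 1/2): (-9/2, -152/5, -139/5) → (27/2, 304/5, -139/10); (-15/2, 202/5, 139/5) → (45/2, -404/5, 139/10)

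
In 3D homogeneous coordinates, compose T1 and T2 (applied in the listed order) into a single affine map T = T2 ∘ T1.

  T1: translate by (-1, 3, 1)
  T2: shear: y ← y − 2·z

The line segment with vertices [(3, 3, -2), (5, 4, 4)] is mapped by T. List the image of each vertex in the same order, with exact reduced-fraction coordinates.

T1 translate by (-1, 3, 1): (3, 3, -2) → (2, 6, -1); (5, 4, 4) → (4, 7, 5)
T2 shear: y ← y − 2·z: (2, 6, -1) → (2, 8, -1); (4, 7, 5) → (4, -3, 5)

image vertices: (2, 8, -1), (4, -3, 5)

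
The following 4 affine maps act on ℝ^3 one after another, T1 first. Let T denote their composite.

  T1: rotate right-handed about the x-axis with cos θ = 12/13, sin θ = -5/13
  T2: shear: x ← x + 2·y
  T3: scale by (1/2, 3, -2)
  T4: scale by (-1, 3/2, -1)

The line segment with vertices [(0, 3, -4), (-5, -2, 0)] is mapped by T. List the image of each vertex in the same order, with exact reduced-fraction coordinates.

T1 rotate right-handed about the x-axis with cos θ = 12/13, sin θ = -5/13: (0, 3, -4) → (0, 16/13, -63/13); (-5, -2, 0) → (-5, -24/13, 10/13)
T2 shear: x ← x + 2·y: (0, 16/13, -63/13) → (32/13, 16/13, -63/13); (-5, -24/13, 10/13) → (-113/13, -24/13, 10/13)
T3 scale by (1/2, 3, -2): (32/13, 16/13, -63/13) → (16/13, 48/13, 126/13); (-113/13, -24/13, 10/13) → (-113/26, -72/13, -20/13)
T4 scale by (-1, 3/2, -1): (16/13, 48/13, 126/13) → (-16/13, 72/13, -126/13); (-113/26, -72/13, -20/13) → (113/26, -108/13, 20/13)

image vertices: (-16/13, 72/13, -126/13), (113/26, -108/13, 20/13)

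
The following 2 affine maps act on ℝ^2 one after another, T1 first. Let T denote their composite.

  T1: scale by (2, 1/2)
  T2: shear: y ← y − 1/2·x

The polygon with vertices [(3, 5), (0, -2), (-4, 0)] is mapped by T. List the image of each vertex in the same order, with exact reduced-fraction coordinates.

T1 scale by (2, 1/2): (3, 5) → (6, 5/2); (0, -2) → (0, -1); (-4, 0) → (-8, 0)
T2 shear: y ← y − 1/2·x: (6, 5/2) → (6, -1/2); (0, -1) → (0, -1); (-8, 0) → (-8, 4)

image vertices: (6, -1/2), (0, -1), (-8, 4)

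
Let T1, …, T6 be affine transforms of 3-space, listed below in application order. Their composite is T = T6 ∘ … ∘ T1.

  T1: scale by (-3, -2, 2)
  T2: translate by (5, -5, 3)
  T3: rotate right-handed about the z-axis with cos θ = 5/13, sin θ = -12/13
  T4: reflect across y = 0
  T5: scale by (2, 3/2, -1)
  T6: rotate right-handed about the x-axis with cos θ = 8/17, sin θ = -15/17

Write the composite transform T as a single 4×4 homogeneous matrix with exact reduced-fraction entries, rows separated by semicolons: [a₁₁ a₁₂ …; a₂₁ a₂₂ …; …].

T1 = [-3 0 0 0; 0 -2 0 0; 0 0 2 0; 0 0 0 1]
T2·T1 = [-3 0 0 5; 0 -2 0 -5; 0 0 2 3; 0 0 0 1]
T3·…·T1 = [-15/13 -24/13 0 -35/13; 36/13 -10/13 0 -85/13; 0 0 2 3; 0 0 0 1]
T4·…·T1 = [-15/13 -24/13 0 -35/13; -36/13 10/13 0 85/13; 0 0 2 3; 0 0 0 1]
T5·…·T1 = [-30/13 -48/13 0 -70/13; -54/13 15/13 0 255/26; 0 0 -2 -3; 0 0 0 1]
T6·…·T1 = [-30/13 -48/13 0 -70/13; -432/221 120/221 -30/17 435/221; 810/221 -225/221 -16/17 -4449/442; 0 0 0 1]

T = [-30/13 -48/13 0 -70/13; -432/221 120/221 -30/17 435/221; 810/221 -225/221 -16/17 -4449/442; 0 0 0 1]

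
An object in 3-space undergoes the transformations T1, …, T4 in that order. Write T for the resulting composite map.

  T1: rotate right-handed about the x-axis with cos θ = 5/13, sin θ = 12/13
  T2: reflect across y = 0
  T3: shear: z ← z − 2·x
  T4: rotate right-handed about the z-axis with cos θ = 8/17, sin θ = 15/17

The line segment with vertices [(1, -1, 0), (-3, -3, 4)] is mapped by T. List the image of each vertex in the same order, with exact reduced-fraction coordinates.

image vertices: (29/221, 235/221, -38/13), (-1257/221, -81/221, 62/13)

T1 rotate right-handed about the x-axis with cos θ = 5/13, sin θ = 12/13: (1, -1, 0) → (1, -5/13, -12/13); (-3, -3, 4) → (-3, -63/13, -16/13)
T2 reflect across y = 0: (1, -5/13, -12/13) → (1, 5/13, -12/13); (-3, -63/13, -16/13) → (-3, 63/13, -16/13)
T3 shear: z ← z − 2·x: (1, 5/13, -12/13) → (1, 5/13, -38/13); (-3, 63/13, -16/13) → (-3, 63/13, 62/13)
T4 rotate right-handed about the z-axis with cos θ = 8/17, sin θ = 15/17: (1, 5/13, -38/13) → (29/221, 235/221, -38/13); (-3, 63/13, 62/13) → (-1257/221, -81/221, 62/13)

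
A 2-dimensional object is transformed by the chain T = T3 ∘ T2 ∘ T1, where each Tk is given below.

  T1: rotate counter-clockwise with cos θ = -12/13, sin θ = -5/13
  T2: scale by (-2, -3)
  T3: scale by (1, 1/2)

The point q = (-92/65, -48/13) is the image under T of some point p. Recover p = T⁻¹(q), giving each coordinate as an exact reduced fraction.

p = (-8/5, -2)

T1 = [-12/13 5/13 0; -5/13 -12/13 0; 0 0 1]
T2·T1 = [24/13 -10/13 0; 15/13 36/13 0; 0 0 1]
T3·…·T1 = [24/13 -10/13 0; 15/26 18/13 0; 0 0 1]
det M = 3; M⁻¹ = [6/13 10/39 0; -5/26 8/13 0; 0 0 1]
M⁻¹ · (-92/65, -48/13)ᵀ = (-8/5, -2)ᵀ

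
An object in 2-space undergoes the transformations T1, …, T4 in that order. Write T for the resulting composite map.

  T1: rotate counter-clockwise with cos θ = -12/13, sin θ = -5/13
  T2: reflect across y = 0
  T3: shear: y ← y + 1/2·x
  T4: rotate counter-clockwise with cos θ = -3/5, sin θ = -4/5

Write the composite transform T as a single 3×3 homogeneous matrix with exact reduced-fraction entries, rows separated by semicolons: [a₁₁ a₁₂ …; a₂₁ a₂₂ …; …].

T = [32/65 43/65 0; 51/65 -127/130 0; 0 0 1]

T1 = [-12/13 5/13 0; -5/13 -12/13 0; 0 0 1]
T2·T1 = [-12/13 5/13 0; 5/13 12/13 0; 0 0 1]
T3·…·T1 = [-12/13 5/13 0; -1/13 29/26 0; 0 0 1]
T4·…·T1 = [32/65 43/65 0; 51/65 -127/130 0; 0 0 1]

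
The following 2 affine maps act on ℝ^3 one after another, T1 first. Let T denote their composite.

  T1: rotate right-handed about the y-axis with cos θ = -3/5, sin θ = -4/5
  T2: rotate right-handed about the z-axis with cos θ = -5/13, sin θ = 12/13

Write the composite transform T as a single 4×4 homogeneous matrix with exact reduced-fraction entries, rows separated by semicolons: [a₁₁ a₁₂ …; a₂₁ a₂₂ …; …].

T = [3/13 -12/13 4/13 0; -36/65 -5/13 -48/65 0; 4/5 0 -3/5 0; 0 0 0 1]

T1 = [-3/5 0 -4/5 0; 0 1 0 0; 4/5 0 -3/5 0; 0 0 0 1]
T2·T1 = [3/13 -12/13 4/13 0; -36/65 -5/13 -48/65 0; 4/5 0 -3/5 0; 0 0 0 1]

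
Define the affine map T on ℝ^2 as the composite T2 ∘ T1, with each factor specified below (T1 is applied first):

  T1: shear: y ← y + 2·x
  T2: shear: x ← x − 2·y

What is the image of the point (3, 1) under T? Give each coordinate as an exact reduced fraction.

T1 shear: y ← y + 2·x: (3, 1) → (3, 7)
T2 shear: x ← x − 2·y: (3, 7) → (-11, 7)

T(p) = (-11, 7)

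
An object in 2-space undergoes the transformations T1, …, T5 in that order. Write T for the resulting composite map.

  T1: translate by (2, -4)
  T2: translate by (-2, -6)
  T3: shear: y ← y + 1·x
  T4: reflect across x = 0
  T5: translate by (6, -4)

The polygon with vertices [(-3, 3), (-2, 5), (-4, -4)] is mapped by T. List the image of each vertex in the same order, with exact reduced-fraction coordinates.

image vertices: (9, -14), (8, -11), (10, -22)

T1 translate by (2, -4): (-3, 3) → (-1, -1); (-2, 5) → (0, 1); (-4, -4) → (-2, -8)
T2 translate by (-2, -6): (-1, -1) → (-3, -7); (0, 1) → (-2, -5); (-2, -8) → (-4, -14)
T3 shear: y ← y + 1·x: (-3, -7) → (-3, -10); (-2, -5) → (-2, -7); (-4, -14) → (-4, -18)
T4 reflect across x = 0: (-3, -10) → (3, -10); (-2, -7) → (2, -7); (-4, -18) → (4, -18)
T5 translate by (6, -4): (3, -10) → (9, -14); (2, -7) → (8, -11); (4, -18) → (10, -22)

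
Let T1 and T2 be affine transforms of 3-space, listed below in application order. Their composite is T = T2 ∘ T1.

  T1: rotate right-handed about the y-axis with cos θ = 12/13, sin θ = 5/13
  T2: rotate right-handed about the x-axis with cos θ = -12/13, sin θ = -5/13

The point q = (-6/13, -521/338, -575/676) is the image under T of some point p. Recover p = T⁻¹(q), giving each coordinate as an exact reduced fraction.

T1 = [12/13 0 5/13 0; 0 1 0 0; -5/13 0 12/13 0; 0 0 0 1]
T2·T1 = [12/13 0 5/13 0; -25/169 -12/13 60/169 0; 60/169 -5/13 -144/169 0; 0 0 0 1]
det M = 1; M⁻¹ = [12/13 -25/169 60/169 0; 0 -12/13 -5/13 0; 5/13 60/169 -144/169 0; 0 0 0 1]
M⁻¹ · (-6/13, -521/338, -575/676)ᵀ = (-1/2, 7/4, 0)ᵀ

p = (-1/2, 7/4, 0)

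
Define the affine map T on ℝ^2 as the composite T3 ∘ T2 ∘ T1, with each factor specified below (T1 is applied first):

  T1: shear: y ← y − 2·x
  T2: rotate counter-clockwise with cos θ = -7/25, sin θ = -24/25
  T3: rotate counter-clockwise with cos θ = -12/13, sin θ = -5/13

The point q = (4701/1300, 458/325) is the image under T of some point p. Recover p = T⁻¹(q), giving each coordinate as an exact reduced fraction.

T1 = [1 0 0; -2 1 0; 0 0 1]
T2·T1 = [-11/5 24/25 0; -2/5 -7/25 0; 0 0 1]
T3·…·T1 = [122/65 -323/325 0; 79/65 -36/325 0; 0 0 1]
det M = 1; M⁻¹ = [-36/325 323/325 0; -79/65 122/65 0; 0 0 1]
M⁻¹ · (4701/1300, 458/325)ᵀ = (1, -7/4)ᵀ

p = (1, -7/4)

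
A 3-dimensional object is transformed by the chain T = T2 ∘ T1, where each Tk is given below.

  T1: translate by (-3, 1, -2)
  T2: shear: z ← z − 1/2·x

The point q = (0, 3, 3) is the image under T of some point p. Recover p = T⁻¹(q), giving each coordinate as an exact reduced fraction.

T1 = [1 0 0 -3; 0 1 0 1; 0 0 1 -2; 0 0 0 1]
T2·T1 = [1 0 0 -3; 0 1 0 1; -1/2 0 1 -1/2; 0 0 0 1]
det M = 1; M⁻¹ = [1 0 0 3; 0 1 0 -1; 1/2 0 1 2; 0 0 0 1]
M⁻¹ · (0, 3, 3)ᵀ = (3, 2, 5)ᵀ

p = (3, 2, 5)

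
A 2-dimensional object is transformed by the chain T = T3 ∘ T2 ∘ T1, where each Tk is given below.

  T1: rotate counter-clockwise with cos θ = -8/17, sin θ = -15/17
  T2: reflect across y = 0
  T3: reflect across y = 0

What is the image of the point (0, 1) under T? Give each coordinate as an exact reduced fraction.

T1 rotate counter-clockwise with cos θ = -8/17, sin θ = -15/17: (0, 1) → (15/17, -8/17)
T2 reflect across y = 0: (15/17, -8/17) → (15/17, 8/17)
T3 reflect across y = 0: (15/17, 8/17) → (15/17, -8/17)

T(p) = (15/17, -8/17)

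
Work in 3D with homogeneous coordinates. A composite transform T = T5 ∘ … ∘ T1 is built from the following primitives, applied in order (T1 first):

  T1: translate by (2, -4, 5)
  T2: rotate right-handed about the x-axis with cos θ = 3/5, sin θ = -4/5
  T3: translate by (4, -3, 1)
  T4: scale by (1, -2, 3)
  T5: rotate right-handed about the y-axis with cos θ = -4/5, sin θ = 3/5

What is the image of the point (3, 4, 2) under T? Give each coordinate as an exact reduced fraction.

T1 translate by (2, -4, 5): (3, 4, 2) → (5, 0, 7)
T2 rotate right-handed about the x-axis with cos θ = 3/5, sin θ = -4/5: (5, 0, 7) → (5, 28/5, 21/5)
T3 translate by (4, -3, 1): (5, 28/5, 21/5) → (9, 13/5, 26/5)
T4 scale by (1, -2, 3): (9, 13/5, 26/5) → (9, -26/5, 78/5)
T5 rotate right-handed about the y-axis with cos θ = -4/5, sin θ = 3/5: (9, -26/5, 78/5) → (54/25, -26/5, -447/25)

T(p) = (54/25, -26/5, -447/25)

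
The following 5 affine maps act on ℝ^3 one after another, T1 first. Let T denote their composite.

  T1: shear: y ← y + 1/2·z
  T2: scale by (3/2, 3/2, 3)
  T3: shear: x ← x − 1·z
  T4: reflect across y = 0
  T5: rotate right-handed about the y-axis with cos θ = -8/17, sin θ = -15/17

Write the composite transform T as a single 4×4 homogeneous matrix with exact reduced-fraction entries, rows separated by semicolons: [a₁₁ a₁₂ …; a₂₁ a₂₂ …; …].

T = [-12/17 0 -21/17 0; 0 -3/2 -3/4 0; 45/34 0 -69/17 0; 0 0 0 1]

T1 = [1 0 0 0; 0 1 1/2 0; 0 0 1 0; 0 0 0 1]
T2·T1 = [3/2 0 0 0; 0 3/2 3/4 0; 0 0 3 0; 0 0 0 1]
T3·…·T1 = [3/2 0 -3 0; 0 3/2 3/4 0; 0 0 3 0; 0 0 0 1]
T4·…·T1 = [3/2 0 -3 0; 0 -3/2 -3/4 0; 0 0 3 0; 0 0 0 1]
T5·…·T1 = [-12/17 0 -21/17 0; 0 -3/2 -3/4 0; 45/34 0 -69/17 0; 0 0 0 1]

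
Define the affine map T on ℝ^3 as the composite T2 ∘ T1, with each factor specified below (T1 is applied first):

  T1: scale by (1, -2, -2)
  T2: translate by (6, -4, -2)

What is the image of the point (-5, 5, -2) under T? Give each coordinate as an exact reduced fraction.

T(p) = (1, -14, 2)

T1 scale by (1, -2, -2): (-5, 5, -2) → (-5, -10, 4)
T2 translate by (6, -4, -2): (-5, -10, 4) → (1, -14, 2)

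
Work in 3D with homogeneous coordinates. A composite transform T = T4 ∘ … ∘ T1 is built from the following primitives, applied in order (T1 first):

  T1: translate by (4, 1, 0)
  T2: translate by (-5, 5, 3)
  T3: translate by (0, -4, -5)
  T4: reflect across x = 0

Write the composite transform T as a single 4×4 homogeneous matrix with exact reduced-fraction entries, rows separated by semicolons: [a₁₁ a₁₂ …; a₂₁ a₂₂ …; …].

T1 = [1 0 0 4; 0 1 0 1; 0 0 1 0; 0 0 0 1]
T2·T1 = [1 0 0 -1; 0 1 0 6; 0 0 1 3; 0 0 0 1]
T3·…·T1 = [1 0 0 -1; 0 1 0 2; 0 0 1 -2; 0 0 0 1]
T4·…·T1 = [-1 0 0 1; 0 1 0 2; 0 0 1 -2; 0 0 0 1]

T = [-1 0 0 1; 0 1 0 2; 0 0 1 -2; 0 0 0 1]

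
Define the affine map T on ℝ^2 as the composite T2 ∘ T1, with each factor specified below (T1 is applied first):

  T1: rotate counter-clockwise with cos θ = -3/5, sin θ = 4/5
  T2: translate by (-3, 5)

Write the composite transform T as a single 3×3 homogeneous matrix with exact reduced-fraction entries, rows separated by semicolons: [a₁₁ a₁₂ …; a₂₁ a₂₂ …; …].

T = [-3/5 -4/5 -3; 4/5 -3/5 5; 0 0 1]

T1 = [-3/5 -4/5 0; 4/5 -3/5 0; 0 0 1]
T2·T1 = [-3/5 -4/5 -3; 4/5 -3/5 5; 0 0 1]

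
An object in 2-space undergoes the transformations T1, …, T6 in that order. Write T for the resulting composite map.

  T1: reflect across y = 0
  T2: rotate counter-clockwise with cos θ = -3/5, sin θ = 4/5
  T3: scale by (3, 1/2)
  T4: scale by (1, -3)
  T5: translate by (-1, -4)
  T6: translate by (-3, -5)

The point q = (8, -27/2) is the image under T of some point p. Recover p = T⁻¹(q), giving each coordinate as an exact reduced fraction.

T1 = [1 0 0; 0 -1 0; 0 0 1]
T2·T1 = [-3/5 4/5 0; 4/5 3/5 0; 0 0 1]
T3·…·T1 = [-9/5 12/5 0; 2/5 3/10 0; 0 0 1]
T4·…·T1 = [-9/5 12/5 0; -6/5 -9/10 0; 0 0 1]
T5·…·T1 = [-9/5 12/5 -1; -6/5 -9/10 -4; 0 0 1]
T6·…·T1 = [-9/5 12/5 -4; -6/5 -9/10 -9; 0 0 1]
det M = 9/2; M⁻¹ = [-1/5 -8/15 -28/5; 4/15 -2/5 -38/15; 0 0 1]
M⁻¹ · (8, -27/2)ᵀ = (0, 5)ᵀ

p = (0, 5)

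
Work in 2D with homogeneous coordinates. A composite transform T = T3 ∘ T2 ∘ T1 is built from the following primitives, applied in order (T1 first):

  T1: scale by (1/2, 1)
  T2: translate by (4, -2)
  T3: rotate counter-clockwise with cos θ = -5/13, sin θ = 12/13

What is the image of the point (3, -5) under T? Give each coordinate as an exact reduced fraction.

T(p) = (113/26, 101/13)

T1 scale by (1/2, 1): (3, -5) → (3/2, -5)
T2 translate by (4, -2): (3/2, -5) → (11/2, -7)
T3 rotate counter-clockwise with cos θ = -5/13, sin θ = 12/13: (11/2, -7) → (113/26, 101/13)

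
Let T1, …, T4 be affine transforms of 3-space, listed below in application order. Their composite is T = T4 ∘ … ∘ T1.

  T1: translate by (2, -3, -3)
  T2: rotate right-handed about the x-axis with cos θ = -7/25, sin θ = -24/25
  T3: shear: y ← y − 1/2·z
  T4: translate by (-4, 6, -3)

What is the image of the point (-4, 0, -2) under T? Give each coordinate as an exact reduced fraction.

T(p) = (-6, -1/10, 32/25)

T1 translate by (2, -3, -3): (-4, 0, -2) → (-2, -3, -5)
T2 rotate right-handed about the x-axis with cos θ = -7/25, sin θ = -24/25: (-2, -3, -5) → (-2, -99/25, 107/25)
T3 shear: y ← y − 1/2·z: (-2, -99/25, 107/25) → (-2, -61/10, 107/25)
T4 translate by (-4, 6, -3): (-2, -61/10, 107/25) → (-6, -1/10, 32/25)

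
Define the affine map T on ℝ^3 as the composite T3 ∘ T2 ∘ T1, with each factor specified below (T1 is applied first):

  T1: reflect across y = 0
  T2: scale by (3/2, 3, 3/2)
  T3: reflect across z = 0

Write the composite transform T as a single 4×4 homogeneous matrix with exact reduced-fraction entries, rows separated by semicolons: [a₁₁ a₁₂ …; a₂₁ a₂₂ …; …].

T1 = [1 0 0 0; 0 -1 0 0; 0 0 1 0; 0 0 0 1]
T2·T1 = [3/2 0 0 0; 0 -3 0 0; 0 0 3/2 0; 0 0 0 1]
T3·…·T1 = [3/2 0 0 0; 0 -3 0 0; 0 0 -3/2 0; 0 0 0 1]

T = [3/2 0 0 0; 0 -3 0 0; 0 0 -3/2 0; 0 0 0 1]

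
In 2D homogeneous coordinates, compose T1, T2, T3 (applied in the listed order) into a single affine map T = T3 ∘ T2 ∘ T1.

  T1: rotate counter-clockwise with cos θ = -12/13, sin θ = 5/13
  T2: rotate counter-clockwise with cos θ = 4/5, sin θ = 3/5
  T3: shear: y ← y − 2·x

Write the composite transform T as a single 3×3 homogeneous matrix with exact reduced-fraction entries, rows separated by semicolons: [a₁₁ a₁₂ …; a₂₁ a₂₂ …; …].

T1 = [-12/13 -5/13 0; 5/13 -12/13 0; 0 0 1]
T2·T1 = [-63/65 16/65 0; -16/65 -63/65 0; 0 0 1]
T3·…·T1 = [-63/65 16/65 0; 22/13 -19/13 0; 0 0 1]

T = [-63/65 16/65 0; 22/13 -19/13 0; 0 0 1]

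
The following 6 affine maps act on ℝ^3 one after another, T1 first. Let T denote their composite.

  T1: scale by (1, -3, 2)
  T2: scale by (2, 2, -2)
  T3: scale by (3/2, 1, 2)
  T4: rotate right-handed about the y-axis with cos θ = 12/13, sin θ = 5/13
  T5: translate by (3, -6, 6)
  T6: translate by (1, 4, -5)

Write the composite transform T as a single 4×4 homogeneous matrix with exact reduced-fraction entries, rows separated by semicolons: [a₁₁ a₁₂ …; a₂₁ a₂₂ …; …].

T = [36/13 0 -40/13 4; 0 -6 0 -2; -15/13 0 -96/13 1; 0 0 0 1]

T1 = [1 0 0 0; 0 -3 0 0; 0 0 2 0; 0 0 0 1]
T2·T1 = [2 0 0 0; 0 -6 0 0; 0 0 -4 0; 0 0 0 1]
T3·…·T1 = [3 0 0 0; 0 -6 0 0; 0 0 -8 0; 0 0 0 1]
T4·…·T1 = [36/13 0 -40/13 0; 0 -6 0 0; -15/13 0 -96/13 0; 0 0 0 1]
T5·…·T1 = [36/13 0 -40/13 3; 0 -6 0 -6; -15/13 0 -96/13 6; 0 0 0 1]
T6·…·T1 = [36/13 0 -40/13 4; 0 -6 0 -2; -15/13 0 -96/13 1; 0 0 0 1]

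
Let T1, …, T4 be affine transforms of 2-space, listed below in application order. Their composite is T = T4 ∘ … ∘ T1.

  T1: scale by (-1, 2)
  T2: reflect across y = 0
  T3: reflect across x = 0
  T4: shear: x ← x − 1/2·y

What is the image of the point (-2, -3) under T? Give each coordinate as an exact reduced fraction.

T(p) = (-5, 6)

T1 scale by (-1, 2): (-2, -3) → (2, -6)
T2 reflect across y = 0: (2, -6) → (2, 6)
T3 reflect across x = 0: (2, 6) → (-2, 6)
T4 shear: x ← x − 1/2·y: (-2, 6) → (-5, 6)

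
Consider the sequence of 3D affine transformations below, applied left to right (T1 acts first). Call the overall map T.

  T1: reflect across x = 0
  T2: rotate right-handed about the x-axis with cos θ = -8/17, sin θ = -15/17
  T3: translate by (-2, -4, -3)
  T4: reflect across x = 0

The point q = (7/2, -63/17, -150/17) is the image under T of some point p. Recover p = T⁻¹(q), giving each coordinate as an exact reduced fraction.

p = (3/2, 5, 3)

T1 = [-1 0 0 0; 0 1 0 0; 0 0 1 0; 0 0 0 1]
T2·T1 = [-1 0 0 0; 0 -8/17 15/17 0; 0 -15/17 -8/17 0; 0 0 0 1]
T3·…·T1 = [-1 0 0 -2; 0 -8/17 15/17 -4; 0 -15/17 -8/17 -3; 0 0 0 1]
T4·…·T1 = [1 0 0 2; 0 -8/17 15/17 -4; 0 -15/17 -8/17 -3; 0 0 0 1]
det M = 1; M⁻¹ = [1 0 0 -2; 0 -8/17 -15/17 -77/17; 0 15/17 -8/17 36/17; 0 0 0 1]
M⁻¹ · (7/2, -63/17, -150/17)ᵀ = (3/2, 5, 3)ᵀ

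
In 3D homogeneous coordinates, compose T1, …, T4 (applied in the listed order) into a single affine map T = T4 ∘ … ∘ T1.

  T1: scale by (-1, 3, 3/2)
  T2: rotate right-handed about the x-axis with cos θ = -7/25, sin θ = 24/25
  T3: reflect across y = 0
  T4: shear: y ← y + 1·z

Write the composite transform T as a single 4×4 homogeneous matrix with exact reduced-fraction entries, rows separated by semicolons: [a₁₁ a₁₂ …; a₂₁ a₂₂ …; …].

T1 = [-1 0 0 0; 0 3 0 0; 0 0 3/2 0; 0 0 0 1]
T2·T1 = [-1 0 0 0; 0 -21/25 -36/25 0; 0 72/25 -21/50 0; 0 0 0 1]
T3·…·T1 = [-1 0 0 0; 0 21/25 36/25 0; 0 72/25 -21/50 0; 0 0 0 1]
T4·…·T1 = [-1 0 0 0; 0 93/25 51/50 0; 0 72/25 -21/50 0; 0 0 0 1]

T = [-1 0 0 0; 0 93/25 51/50 0; 0 72/25 -21/50 0; 0 0 0 1]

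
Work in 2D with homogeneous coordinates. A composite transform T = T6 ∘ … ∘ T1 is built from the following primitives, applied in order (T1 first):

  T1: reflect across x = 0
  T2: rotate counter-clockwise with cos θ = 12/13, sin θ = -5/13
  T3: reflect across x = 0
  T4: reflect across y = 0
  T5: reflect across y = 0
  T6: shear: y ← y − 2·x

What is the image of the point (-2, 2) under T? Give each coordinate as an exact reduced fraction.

T(p) = (-34/13, 82/13)

T1 reflect across x = 0: (-2, 2) → (2, 2)
T2 rotate counter-clockwise with cos θ = 12/13, sin θ = -5/13: (2, 2) → (34/13, 14/13)
T3 reflect across x = 0: (34/13, 14/13) → (-34/13, 14/13)
T4 reflect across y = 0: (-34/13, 14/13) → (-34/13, -14/13)
T5 reflect across y = 0: (-34/13, -14/13) → (-34/13, 14/13)
T6 shear: y ← y − 2·x: (-34/13, 14/13) → (-34/13, 82/13)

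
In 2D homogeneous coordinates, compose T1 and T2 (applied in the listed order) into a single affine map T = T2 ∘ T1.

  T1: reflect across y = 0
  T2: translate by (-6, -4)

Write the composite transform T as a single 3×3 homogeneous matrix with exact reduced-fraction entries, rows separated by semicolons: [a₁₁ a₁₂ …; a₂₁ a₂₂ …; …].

T = [1 0 -6; 0 -1 -4; 0 0 1]

T1 = [1 0 0; 0 -1 0; 0 0 1]
T2·T1 = [1 0 -6; 0 -1 -4; 0 0 1]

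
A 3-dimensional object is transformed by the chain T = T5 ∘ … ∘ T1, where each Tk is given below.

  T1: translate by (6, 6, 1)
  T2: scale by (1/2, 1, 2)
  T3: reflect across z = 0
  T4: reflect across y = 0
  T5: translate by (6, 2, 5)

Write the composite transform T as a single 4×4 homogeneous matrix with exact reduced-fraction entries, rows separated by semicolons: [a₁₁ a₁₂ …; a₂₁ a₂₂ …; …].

T = [1/2 0 0 9; 0 -1 0 -4; 0 0 -2 3; 0 0 0 1]

T1 = [1 0 0 6; 0 1 0 6; 0 0 1 1; 0 0 0 1]
T2·T1 = [1/2 0 0 3; 0 1 0 6; 0 0 2 2; 0 0 0 1]
T3·…·T1 = [1/2 0 0 3; 0 1 0 6; 0 0 -2 -2; 0 0 0 1]
T4·…·T1 = [1/2 0 0 3; 0 -1 0 -6; 0 0 -2 -2; 0 0 0 1]
T5·…·T1 = [1/2 0 0 9; 0 -1 0 -4; 0 0 -2 3; 0 0 0 1]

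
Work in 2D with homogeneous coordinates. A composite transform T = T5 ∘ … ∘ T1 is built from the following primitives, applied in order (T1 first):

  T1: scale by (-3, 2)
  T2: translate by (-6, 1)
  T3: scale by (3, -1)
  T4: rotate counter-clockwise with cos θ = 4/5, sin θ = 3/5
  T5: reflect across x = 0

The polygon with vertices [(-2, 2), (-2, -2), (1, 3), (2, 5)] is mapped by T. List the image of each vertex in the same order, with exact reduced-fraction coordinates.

T1 scale by (-3, 2): (-2, 2) → (6, 4); (-2, -2) → (6, -4); (1, 3) → (-3, 6); (2, 5) → (-6, 10)
T2 translate by (-6, 1): (6, 4) → (0, 5); (6, -4) → (0, -3); (-3, 6) → (-9, 7); (-6, 10) → (-12, 11)
T3 scale by (3, -1): (0, 5) → (0, -5); (0, -3) → (0, 3); (-9, 7) → (-27, -7); (-12, 11) → (-36, -11)
T4 rotate counter-clockwise with cos θ = 4/5, sin θ = 3/5: (0, -5) → (3, -4); (0, 3) → (-9/5, 12/5); (-27, -7) → (-87/5, -109/5); (-36, -11) → (-111/5, -152/5)
T5 reflect across x = 0: (3, -4) → (-3, -4); (-9/5, 12/5) → (9/5, 12/5); (-87/5, -109/5) → (87/5, -109/5); (-111/5, -152/5) → (111/5, -152/5)

image vertices: (-3, -4), (9/5, 12/5), (87/5, -109/5), (111/5, -152/5)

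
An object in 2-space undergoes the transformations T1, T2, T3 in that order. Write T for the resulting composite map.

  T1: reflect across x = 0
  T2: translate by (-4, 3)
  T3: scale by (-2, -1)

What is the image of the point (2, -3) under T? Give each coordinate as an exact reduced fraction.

T1 reflect across x = 0: (2, -3) → (-2, -3)
T2 translate by (-4, 3): (-2, -3) → (-6, 0)
T3 scale by (-2, -1): (-6, 0) → (12, 0)

T(p) = (12, 0)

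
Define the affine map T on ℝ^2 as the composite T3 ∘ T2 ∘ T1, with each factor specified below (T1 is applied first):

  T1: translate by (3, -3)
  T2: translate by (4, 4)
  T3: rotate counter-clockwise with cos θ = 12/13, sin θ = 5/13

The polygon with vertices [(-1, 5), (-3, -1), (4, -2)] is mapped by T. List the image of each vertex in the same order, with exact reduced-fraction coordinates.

T1 translate by (3, -3): (-1, 5) → (2, 2); (-3, -1) → (0, -4); (4, -2) → (7, -5)
T2 translate by (4, 4): (2, 2) → (6, 6); (0, -4) → (4, 0); (7, -5) → (11, -1)
T3 rotate counter-clockwise with cos θ = 12/13, sin θ = 5/13: (6, 6) → (42/13, 102/13); (4, 0) → (48/13, 20/13); (11, -1) → (137/13, 43/13)

image vertices: (42/13, 102/13), (48/13, 20/13), (137/13, 43/13)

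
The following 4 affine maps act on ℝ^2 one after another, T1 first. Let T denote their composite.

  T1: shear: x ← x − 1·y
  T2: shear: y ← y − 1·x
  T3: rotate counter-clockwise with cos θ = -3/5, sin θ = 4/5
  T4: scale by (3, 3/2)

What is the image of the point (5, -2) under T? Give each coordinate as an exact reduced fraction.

T(p) = (9, 33/2)

T1 shear: x ← x − 1·y: (5, -2) → (7, -2)
T2 shear: y ← y − 1·x: (7, -2) → (7, -9)
T3 rotate counter-clockwise with cos θ = -3/5, sin θ = 4/5: (7, -9) → (3, 11)
T4 scale by (3, 3/2): (3, 11) → (9, 33/2)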